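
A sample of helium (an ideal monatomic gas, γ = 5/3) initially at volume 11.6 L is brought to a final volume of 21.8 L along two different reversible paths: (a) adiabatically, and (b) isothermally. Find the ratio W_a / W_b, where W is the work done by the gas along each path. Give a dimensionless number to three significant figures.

Path (a) adiabatic: W = P₁V₁(1 − (V₁/V₂)^(γ−1))/(γ−1) → W_a/(P₁V₁) = 0.515.
Path (b) isothermal: W = P₁V₁ ln(V₂/V₁) → W_b/(P₁V₁) = 0.6309.
W_a / W_b = 0.515 / 0.6309 = 0.8163.

W_a / W_b ≈ 0.816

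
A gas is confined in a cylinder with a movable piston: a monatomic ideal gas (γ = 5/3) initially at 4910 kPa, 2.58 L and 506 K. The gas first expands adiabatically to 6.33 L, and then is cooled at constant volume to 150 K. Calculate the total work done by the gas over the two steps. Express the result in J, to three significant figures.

Step 1 (adiabatic): W = (P₁V₁ − P₂V₂)/(γ−1) = (12668 − 6964)/0.667 = 8556 J.
Step 2 (isochoric): W = 0 (constant volume).
W_total = 8556 + 0 = 8556 J.

W_total ≈ 8560 J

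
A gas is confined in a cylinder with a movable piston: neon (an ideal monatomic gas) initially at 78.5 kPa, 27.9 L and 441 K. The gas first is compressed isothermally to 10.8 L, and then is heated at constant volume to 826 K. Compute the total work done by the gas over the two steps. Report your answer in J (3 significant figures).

W_total ≈ -2080 J

Step 1 (isothermal): W = P₁V₁ ln(V₂/V₁) = (2190) ln(10.8/27.9) = -2079 J.
Step 2 (isochoric): W = 0 (constant volume).
W_total = -2079 + 0 = -2079 J.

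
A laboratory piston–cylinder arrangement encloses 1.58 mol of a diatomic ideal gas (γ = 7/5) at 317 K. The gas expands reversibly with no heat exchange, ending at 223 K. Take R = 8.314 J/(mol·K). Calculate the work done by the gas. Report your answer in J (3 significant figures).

W ≈ 3090 J

Adiabatic ⇒ Q = 0, so W_by = −ΔU = nCᵥ(T₁ − T₂).
Cᵥ = 5R/2 = 20.79 J/(mol·K).
W = (1.58)(20.79)(317 − 223) = 3087 J.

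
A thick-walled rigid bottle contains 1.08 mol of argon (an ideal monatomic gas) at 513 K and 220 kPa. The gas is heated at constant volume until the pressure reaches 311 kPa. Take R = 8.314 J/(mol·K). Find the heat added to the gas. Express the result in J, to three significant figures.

Q ≈ 2860 J

Constant volume ⇒ W = 0, so Q = ΔU = nCᵥΔT with Cᵥ = 3R/2 = 12.47 J/(mol·K).
At constant V, T₂/T₁ = P₂/P₁ ⇒ ΔT = T₁(P₂/P₁ − 1) = 513·(311/220 − 1) = 212.2 K.
ΔU = (1.08)(12.47)(212.2) = 2858 J.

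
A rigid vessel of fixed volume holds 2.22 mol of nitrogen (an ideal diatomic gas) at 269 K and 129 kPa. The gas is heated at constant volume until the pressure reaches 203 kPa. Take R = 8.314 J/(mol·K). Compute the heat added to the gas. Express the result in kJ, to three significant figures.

Constant volume ⇒ W = 0, so Q = ΔU = nCᵥΔT with Cᵥ = 5R/2 = 20.79 J/(mol·K).
At constant V, T₂/T₁ = P₂/P₁ ⇒ ΔT = T₁(P₂/P₁ − 1) = 269·(203/129 − 1) = 154.3 K.
ΔU = (2.22)(20.79)(154.3) = 7120 J.

Q ≈ 7.12 kJ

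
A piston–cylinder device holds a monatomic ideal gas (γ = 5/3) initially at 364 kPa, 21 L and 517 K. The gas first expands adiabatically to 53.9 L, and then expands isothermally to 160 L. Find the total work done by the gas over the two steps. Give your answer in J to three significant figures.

Step 1 (adiabatic): W = (P₁V₁ − P₂V₂)/(γ−1) = (7644 − 4078)/0.667 = 5350 J.
After step 1: P = 75.65 kPa, V = 53.9 L, T = 275.8 K.
Step 2 (isothermal): W = P₁V₁ ln(V₂/V₁) = (4078) ln(160/53.9) = 4437 J.
W_total = 5350 + 4437 = 9786 J.

W_total ≈ 9790 J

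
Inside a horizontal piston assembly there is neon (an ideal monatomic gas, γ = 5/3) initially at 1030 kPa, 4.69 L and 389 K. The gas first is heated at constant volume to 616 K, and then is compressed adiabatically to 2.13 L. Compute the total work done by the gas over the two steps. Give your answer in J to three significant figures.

Step 1 (isochoric): W = 0 (constant volume).
After step 1: P = 1631 kPa (V unchanged).
Step 2 (adiabatic): W = (P₁V₁ − P₂V₂)/(γ−1) = (7650 − 12947)/0.667 = -7946 J.
W_total = 0 − 7946 = -7946 J.

W_total ≈ -7950 J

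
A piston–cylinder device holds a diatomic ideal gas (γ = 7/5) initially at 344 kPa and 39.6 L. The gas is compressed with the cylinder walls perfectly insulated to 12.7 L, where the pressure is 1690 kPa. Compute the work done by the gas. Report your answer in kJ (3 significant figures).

W ≈ -19.6 kJ

Adiabatic: W = (P₁V₁ − P₂V₂)/(γ − 1) with γ = 7/5.
P₁V₁ = 13622 J, P₂V₂ = 21463 J.
W = (13622 − 21463) / 0.4 = -19602 J.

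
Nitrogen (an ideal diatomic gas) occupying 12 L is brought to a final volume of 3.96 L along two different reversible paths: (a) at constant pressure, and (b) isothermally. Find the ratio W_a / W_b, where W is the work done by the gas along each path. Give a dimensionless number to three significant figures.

Path (a) isobaric: W = P₁(V₂ − V₁) → W_a/(P₁V₁) = -0.67.
Path (b) isothermal: W = P₁V₁ ln(V₂/V₁) → W_b/(P₁V₁) = -1.109.
W_a / W_b = -0.67 / -1.109 = 0.6043.

W_a / W_b ≈ 0.604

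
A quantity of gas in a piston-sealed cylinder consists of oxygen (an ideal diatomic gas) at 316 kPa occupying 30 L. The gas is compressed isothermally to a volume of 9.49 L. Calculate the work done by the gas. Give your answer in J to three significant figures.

Isothermal: W = nRT ln(V₂/V₁) = P₁V₁ ln(V₂/V₁).
P₁V₁ = (316 kPa)(30 L) = 9480 J.
W = 9480 × ln(9.49/30) = 9480 × -1.151
W_by_gas = -10911 J.

W ≈ -10900 J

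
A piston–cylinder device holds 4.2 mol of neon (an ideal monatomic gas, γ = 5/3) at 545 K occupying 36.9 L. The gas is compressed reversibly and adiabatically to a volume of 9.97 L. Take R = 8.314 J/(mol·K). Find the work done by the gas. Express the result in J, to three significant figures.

W ≈ -39800 J

Adiabatic: TV^(γ−1) = const with γ = 5/3.
T₂ = T₁ (V₁/V₂)^(γ−1) = 545 × (36.9/9.97)^0.667 = 545 × 2.393 = 1304 K.
W_by = nCᵥ(T₁ − T₂) = (4.2)(12.47)(545 − 1304) = -39756 J.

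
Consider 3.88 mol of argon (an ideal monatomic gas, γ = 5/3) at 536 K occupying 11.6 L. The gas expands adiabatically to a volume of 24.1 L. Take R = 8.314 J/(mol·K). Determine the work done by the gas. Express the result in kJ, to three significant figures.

Adiabatic: TV^(γ−1) = const with γ = 5/3.
T₂ = T₁ (V₁/V₂)^(γ−1) = 536 × (11.6/24.1)^0.667 = 536 × 0.6142 = 329.2 K.
W_by = nCᵥ(T₁ − T₂) = (3.88)(12.47)(536 − 329.2) = 10007 J.

W ≈ 10.0 kJ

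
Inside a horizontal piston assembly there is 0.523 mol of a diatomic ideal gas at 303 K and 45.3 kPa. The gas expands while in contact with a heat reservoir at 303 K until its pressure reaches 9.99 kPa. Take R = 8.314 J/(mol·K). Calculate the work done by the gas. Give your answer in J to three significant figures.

W ≈ 1990 J

Isothermal process: W = nRT ln(V₂/V₁) = nRT ln(P₁/P₂).
W = (0.523)(8.314)(303) × ln(45.3/9.99)
  = 1318 × ln(4.535) = 1318 × 1.512
W_by_gas = 1992 J.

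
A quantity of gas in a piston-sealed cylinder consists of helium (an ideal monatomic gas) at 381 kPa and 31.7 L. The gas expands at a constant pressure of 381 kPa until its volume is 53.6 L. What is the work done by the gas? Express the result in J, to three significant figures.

Isobaric: W = P ΔV.
W = (381 kPa)(53.6 − 31.7 L) = (381)(21.9) = 8344 J.

W ≈ 8340 J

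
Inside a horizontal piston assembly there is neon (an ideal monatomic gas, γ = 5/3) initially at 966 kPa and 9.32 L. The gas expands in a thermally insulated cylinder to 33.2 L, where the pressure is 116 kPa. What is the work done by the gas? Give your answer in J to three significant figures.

W ≈ 7730 J

Adiabatic: W = (P₁V₁ − P₂V₂)/(γ − 1) with γ = 5/3.
P₁V₁ = 9003 J, P₂V₂ = 3851 J.
W = (9003 − 3851) / 0.6667 = 7728 J.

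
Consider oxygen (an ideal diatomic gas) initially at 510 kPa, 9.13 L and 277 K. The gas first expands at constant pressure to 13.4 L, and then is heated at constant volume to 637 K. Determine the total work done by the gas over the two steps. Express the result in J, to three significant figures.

Step 1 (isobaric): W = PΔV = (510 kPa)(13.4 − 9.13 L) = 2178 J.
Step 2 (isochoric): W = 0 (constant volume).
W_total = 2178 + 0 = 2178 J.

W_total ≈ 2180 J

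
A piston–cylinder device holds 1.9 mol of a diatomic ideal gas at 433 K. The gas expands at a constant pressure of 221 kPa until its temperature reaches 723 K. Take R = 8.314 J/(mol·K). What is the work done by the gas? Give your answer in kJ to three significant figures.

W ≈ 4.58 kJ

Isobaric: W = P ΔV = nR ΔT.
W = (1.9)(8.314)(723 − 433) = 4581 J.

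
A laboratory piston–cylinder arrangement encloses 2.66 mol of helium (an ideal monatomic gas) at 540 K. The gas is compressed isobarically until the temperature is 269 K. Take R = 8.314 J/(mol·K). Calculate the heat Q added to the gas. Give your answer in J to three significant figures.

Q ≈ -15000 J

Isobaric: W = nRΔT = (2.66)(8.314)(-271) = -5993 J.
ΔU = nCᵥΔT with Cᵥ = 3R/2: ΔU = (2.66)(12.47)(-271) = -8990 J.
Q = ΔU + W = -8990 − 5993 = -14983 J.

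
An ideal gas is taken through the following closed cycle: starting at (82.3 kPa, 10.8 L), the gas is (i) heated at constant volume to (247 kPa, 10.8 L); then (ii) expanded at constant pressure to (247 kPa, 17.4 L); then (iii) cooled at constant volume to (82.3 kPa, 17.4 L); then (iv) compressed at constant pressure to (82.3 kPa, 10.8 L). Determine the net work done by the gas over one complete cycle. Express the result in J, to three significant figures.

Constant-volume legs do no work.
W(ii) = (247)(17.4 − 10.8) = 1630 J; W(iv) = (82.3)(10.8 − 17.4) = -543.2 J.
W_net = 1630 − 543.2 = 1087 J (the clockwise enclosed area).

W_net ≈ 1090 J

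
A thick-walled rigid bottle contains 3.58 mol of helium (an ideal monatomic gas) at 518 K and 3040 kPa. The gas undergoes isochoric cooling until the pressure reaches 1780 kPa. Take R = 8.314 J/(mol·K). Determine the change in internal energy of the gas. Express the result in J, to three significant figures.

Constant volume ⇒ W = 0, so Q = ΔU = nCᵥΔT with Cᵥ = 3R/2 = 12.47 J/(mol·K).
At constant V, T₂/T₁ = P₂/P₁ ⇒ ΔT = T₁(P₂/P₁ − 1) = 518·(1780/3040 − 1) = -214.7 K.
ΔU = (3.58)(12.47)(-214.7) = -9585 J.

ΔU ≈ -9590 J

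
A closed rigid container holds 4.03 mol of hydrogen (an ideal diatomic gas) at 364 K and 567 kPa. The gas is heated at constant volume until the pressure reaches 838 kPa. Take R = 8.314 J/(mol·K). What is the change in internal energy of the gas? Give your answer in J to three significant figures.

Constant volume ⇒ W = 0, so Q = ΔU = nCᵥΔT with Cᵥ = 5R/2 = 20.79 J/(mol·K).
At constant V, T₂/T₁ = P₂/P₁ ⇒ ΔT = T₁(P₂/P₁ − 1) = 364·(838/567 − 1) = 174 K.
ΔU = (4.03)(20.79)(174) = 14573 J.

ΔU ≈ 14600 J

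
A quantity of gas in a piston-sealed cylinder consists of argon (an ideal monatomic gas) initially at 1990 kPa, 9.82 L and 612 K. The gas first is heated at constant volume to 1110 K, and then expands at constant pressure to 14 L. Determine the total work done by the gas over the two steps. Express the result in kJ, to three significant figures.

W_total ≈ 15.1 kJ

Step 1 (isochoric): W = 0 (constant volume).
After step 1: P = 3609 kPa (V unchanged).
Step 2 (isobaric): W = PΔV = (3609 kPa)(14 − 9.82 L) = 15087 J.
W_total = 0 + 15087 = 15087 J.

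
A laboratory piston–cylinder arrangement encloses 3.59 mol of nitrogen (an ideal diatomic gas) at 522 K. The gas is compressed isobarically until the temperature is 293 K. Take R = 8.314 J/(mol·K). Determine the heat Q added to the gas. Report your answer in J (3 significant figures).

Isobaric: W = nRΔT = (3.59)(8.314)(-229) = -6835 J.
ΔU = nCᵥΔT with Cᵥ = 5R/2: ΔU = (3.59)(20.79)(-229) = -17088 J.
Q = ΔU + W = -17088 − 6835 = -23923 J.

Q ≈ -23900 J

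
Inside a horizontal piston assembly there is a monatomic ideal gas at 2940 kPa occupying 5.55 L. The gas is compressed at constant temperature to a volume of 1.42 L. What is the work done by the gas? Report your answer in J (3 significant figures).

Isothermal: W = nRT ln(V₂/V₁) = P₁V₁ ln(V₂/V₁).
P₁V₁ = (2940 kPa)(5.55 L) = 16317 J.
W = 16317 × ln(1.42/5.55) = 16317 × -1.363
W_by_gas = -22242 J.

W ≈ -22200 J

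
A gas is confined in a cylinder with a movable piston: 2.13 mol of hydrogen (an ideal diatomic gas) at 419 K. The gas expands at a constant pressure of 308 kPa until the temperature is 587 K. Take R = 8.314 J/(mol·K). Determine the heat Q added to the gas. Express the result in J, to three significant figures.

Isobaric: W = nRΔT = (2.13)(8.314)(168) = 2975 J.
ΔU = nCᵥΔT with Cᵥ = 5R/2: ΔU = (2.13)(20.79)(168) = 7438 J.
Q = ΔU + W = 7438 + 2975 = 10413 J.

Q ≈ 10400 J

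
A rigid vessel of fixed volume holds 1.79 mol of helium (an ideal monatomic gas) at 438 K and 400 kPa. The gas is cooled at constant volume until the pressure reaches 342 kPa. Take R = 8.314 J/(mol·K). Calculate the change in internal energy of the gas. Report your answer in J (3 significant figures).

ΔU ≈ -1420 J

Constant volume ⇒ W = 0, so Q = ΔU = nCᵥΔT with Cᵥ = 3R/2 = 12.47 J/(mol·K).
At constant V, T₂/T₁ = P₂/P₁ ⇒ ΔT = T₁(P₂/P₁ − 1) = 438·(342/400 − 1) = -63.51 K.
ΔU = (1.79)(12.47)(-63.51) = -1418 J.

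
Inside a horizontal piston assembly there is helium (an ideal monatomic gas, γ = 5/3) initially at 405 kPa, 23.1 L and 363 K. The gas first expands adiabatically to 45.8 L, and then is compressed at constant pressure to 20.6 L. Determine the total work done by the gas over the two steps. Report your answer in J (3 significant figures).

Step 1 (adiabatic): W = (P₁V₁ − P₂V₂)/(γ−1) = (9356 − 5928)/0.667 = 5141 J.
After step 1: P = 129.4 kPa, V = 45.8 L, T = 230 K.
Step 2 (isobaric): W = PΔV = (129.4 kPa)(20.6 − 45.8 L) = -3262 J.
W_total = 5141 − 3262 = 1880 J.

W_total ≈ 1880 J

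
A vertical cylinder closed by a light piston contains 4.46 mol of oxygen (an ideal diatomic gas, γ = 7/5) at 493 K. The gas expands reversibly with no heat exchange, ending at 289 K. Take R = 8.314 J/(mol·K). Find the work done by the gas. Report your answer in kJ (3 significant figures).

W ≈ 18.9 kJ

Adiabatic ⇒ Q = 0, so W_by = −ΔU = nCᵥ(T₁ − T₂).
Cᵥ = 5R/2 = 20.79 J/(mol·K).
W = (4.46)(20.79)(493 − 289) = 18911 J.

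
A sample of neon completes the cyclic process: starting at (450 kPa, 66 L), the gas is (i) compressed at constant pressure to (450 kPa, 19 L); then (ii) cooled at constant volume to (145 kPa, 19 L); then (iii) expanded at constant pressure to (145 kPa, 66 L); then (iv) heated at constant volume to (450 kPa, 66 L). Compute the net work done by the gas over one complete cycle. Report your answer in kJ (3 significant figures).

Constant-volume legs do no work.
W(i) = (450)(19 − 66) = -21150 J; W(iii) = (145)(66 − 19) = 6815 J.
W_net = -21150 + 6815 = -14335 J (the counter-clockwise enclosed area).

W_net ≈ -14.3 kJ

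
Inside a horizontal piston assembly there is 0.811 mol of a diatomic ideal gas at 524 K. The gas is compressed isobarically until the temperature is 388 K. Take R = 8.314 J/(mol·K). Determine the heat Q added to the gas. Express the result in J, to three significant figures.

Q ≈ -3210 J

Isobaric: W = nRΔT = (0.811)(8.314)(-136) = -917 J.
ΔU = nCᵥΔT with Cᵥ = 5R/2: ΔU = (0.811)(20.79)(-136) = -2293 J.
Q = ΔU + W = -2293 − 917 = -3210 J.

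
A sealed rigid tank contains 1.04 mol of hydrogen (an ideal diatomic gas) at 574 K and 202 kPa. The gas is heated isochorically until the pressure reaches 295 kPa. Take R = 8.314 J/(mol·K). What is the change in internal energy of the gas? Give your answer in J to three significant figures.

Constant volume ⇒ W = 0, so Q = ΔU = nCᵥΔT with Cᵥ = 5R/2 = 20.79 J/(mol·K).
At constant V, T₂/T₁ = P₂/P₁ ⇒ ΔT = T₁(P₂/P₁ − 1) = 574·(295/202 − 1) = 264.3 K.
ΔU = (1.04)(20.79)(264.3) = 5713 J.

ΔU ≈ 5710 J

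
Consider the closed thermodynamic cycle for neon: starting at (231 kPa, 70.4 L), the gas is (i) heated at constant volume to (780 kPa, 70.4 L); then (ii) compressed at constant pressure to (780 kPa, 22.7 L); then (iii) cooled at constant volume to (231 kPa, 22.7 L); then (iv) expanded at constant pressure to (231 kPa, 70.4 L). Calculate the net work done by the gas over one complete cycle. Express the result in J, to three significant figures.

W_net ≈ -26200 J

Constant-volume legs do no work.
W(ii) = (780)(22.7 − 70.4) = -37206 J; W(iv) = (231)(70.4 − 22.7) = 11019 J.
W_net = -37206 + 11019 = -26187 J (the counter-clockwise enclosed area).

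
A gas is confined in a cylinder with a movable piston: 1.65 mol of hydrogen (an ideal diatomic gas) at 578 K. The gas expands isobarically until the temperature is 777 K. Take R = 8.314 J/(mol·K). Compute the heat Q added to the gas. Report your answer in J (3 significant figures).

Isobaric: W = nRΔT = (1.65)(8.314)(199) = 2730 J.
ΔU = nCᵥΔT with Cᵥ = 5R/2: ΔU = (1.65)(20.79)(199) = 6825 J.
Q = ΔU + W = 6825 + 2730 = 9555 J.

Q ≈ 9550 J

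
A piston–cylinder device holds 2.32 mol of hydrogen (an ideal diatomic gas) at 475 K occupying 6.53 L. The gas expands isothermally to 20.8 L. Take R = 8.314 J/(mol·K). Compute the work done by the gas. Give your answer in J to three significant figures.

Isothermal: W = nRT ln(V₂/V₁).
W = (2.32)(8.314)(475) × ln(20.8/6.53)
  = 9162 × 1.159
W_by_gas = 10615 J.

W ≈ 10600 J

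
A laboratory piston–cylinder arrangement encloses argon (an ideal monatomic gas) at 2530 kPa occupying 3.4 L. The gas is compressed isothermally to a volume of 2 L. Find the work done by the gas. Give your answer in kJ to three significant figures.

Isothermal: W = nRT ln(V₂/V₁) = P₁V₁ ln(V₂/V₁).
P₁V₁ = (2530 kPa)(3.4 L) = 8602 J.
W = 8602 × ln(2/3.4) = 8602 × -0.5306
W_by_gas = -4564 J.

W ≈ -4.56 kJ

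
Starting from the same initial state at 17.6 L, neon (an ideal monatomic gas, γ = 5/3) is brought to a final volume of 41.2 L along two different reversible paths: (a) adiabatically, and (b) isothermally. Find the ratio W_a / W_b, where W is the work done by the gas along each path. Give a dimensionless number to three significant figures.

W_a / W_b ≈ 0.763

Path (a) adiabatic: W = P₁V₁(1 − (V₁/V₂)^(γ−1))/(γ−1) → W_a/(P₁V₁) = 0.6492.
Path (b) isothermal: W = P₁V₁ ln(V₂/V₁) → W_b/(P₁V₁) = 0.8505.
W_a / W_b = 0.6492 / 0.8505 = 0.7633.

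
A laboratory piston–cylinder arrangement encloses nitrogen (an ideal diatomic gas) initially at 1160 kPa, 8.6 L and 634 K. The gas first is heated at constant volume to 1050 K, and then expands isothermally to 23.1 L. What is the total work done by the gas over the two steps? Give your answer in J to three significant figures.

W_total ≈ 16300 J

Step 1 (isochoric): W = 0 (constant volume).
After step 1: P = 1921 kPa (V unchanged).
Step 2 (isothermal): W = P₁V₁ ln(V₂/V₁) = (16522) ln(23.1/8.6) = 16325 J.
W_total = 0 + 16325 = 16325 J.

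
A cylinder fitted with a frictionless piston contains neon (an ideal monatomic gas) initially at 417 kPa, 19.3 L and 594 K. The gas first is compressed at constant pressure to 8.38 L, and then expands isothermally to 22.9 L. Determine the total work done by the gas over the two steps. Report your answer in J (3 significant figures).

Step 1 (isobaric): W = PΔV = (417 kPa)(8.38 − 19.3 L) = -4554 J.
After step 1: P = 417 kPa, V = 8.38 L, T = 257.9 K.
Step 2 (isothermal): W = P₁V₁ ln(V₂/V₁) = (3494) ln(22.9/8.38) = 3513 J.
W_total = -4554 + 3513 = -1041 J.

W_total ≈ -1040 J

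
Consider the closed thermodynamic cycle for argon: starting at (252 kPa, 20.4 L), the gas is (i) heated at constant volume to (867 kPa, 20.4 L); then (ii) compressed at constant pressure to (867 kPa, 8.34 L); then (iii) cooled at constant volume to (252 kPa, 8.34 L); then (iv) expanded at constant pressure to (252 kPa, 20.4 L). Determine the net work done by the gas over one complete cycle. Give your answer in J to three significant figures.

Constant-volume legs do no work.
W(ii) = (867)(8.34 − 20.4) = -10456 J; W(iv) = (252)(20.4 − 8.34) = 3039 J.
W_net = -10456 + 3039 = -7417 J (the counter-clockwise enclosed area).

W_net ≈ -7420 J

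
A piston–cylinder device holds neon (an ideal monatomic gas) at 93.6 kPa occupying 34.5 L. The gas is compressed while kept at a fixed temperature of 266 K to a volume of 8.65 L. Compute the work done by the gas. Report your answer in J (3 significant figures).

W ≈ -4470 J

Isothermal: W = nRT ln(V₂/V₁) = P₁V₁ ln(V₂/V₁).
P₁V₁ = (93.6 kPa)(34.5 L) = 3229 J.
W = 3229 × ln(8.65/34.5) = 3229 × -1.383
W_by_gas = -4467 J.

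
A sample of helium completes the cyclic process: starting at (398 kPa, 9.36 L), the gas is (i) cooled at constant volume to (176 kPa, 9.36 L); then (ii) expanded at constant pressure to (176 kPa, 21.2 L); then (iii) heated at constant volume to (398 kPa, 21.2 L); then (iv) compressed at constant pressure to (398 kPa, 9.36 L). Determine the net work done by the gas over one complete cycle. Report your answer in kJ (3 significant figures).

Constant-volume legs do no work.
W(ii) = (176)(21.2 − 9.36) = 2084 J; W(iv) = (398)(9.36 − 21.2) = -4712 J.
W_net = 2084 − 4712 = -2628 J (the counter-clockwise enclosed area).

W_net ≈ -2.63 kJ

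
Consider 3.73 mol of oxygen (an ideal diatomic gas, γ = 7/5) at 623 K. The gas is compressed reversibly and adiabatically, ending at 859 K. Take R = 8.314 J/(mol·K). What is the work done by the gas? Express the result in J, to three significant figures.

W ≈ -18300 J

Adiabatic ⇒ Q = 0, so W_by = −ΔU = nCᵥ(T₁ − T₂).
Cᵥ = 5R/2 = 20.79 J/(mol·K).
W = (3.73)(20.79)(623 − 859) = -18297 J.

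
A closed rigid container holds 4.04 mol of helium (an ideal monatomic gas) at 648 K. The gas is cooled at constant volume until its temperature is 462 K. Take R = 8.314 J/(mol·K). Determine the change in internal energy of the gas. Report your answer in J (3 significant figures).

ΔU ≈ -9370 J

Constant volume ⇒ W = 0, so Q = ΔU = nCᵥΔT with Cᵥ = 3R/2 = 12.47 J/(mol·K).
ΔU = (4.04)(12.47)(462 − 648) = -9371 J.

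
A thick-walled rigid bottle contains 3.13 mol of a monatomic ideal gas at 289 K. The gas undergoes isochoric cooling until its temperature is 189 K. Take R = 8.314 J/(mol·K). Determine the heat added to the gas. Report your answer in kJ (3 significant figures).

Constant volume ⇒ W = 0, so Q = ΔU = nCᵥΔT with Cᵥ = 3R/2 = 12.47 J/(mol·K).
ΔU = (3.13)(12.47)(189 − 289) = -3903 J.

Q ≈ -3.90 kJ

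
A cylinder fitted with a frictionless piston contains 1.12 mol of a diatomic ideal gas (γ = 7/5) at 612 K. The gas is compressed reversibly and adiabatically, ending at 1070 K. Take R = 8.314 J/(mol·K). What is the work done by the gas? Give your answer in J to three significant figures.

W ≈ -10700 J

Adiabatic ⇒ Q = 0, so W_by = −ΔU = nCᵥ(T₁ − T₂).
Cᵥ = 5R/2 = 20.79 J/(mol·K).
W = (1.12)(20.79)(612 − 1070) = -10662 J.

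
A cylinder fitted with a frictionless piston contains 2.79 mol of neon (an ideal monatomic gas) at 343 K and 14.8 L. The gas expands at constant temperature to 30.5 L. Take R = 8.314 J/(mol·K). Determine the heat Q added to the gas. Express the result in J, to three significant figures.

Q ≈ 5750 J

Isothermal ⇒ ΔU = 0, so Q = W = nRT ln(V₂/V₁).
Q = (2.79)(8.314)(343) ln(30.5/14.8) = 7956 × 0.7231 = 5753 J.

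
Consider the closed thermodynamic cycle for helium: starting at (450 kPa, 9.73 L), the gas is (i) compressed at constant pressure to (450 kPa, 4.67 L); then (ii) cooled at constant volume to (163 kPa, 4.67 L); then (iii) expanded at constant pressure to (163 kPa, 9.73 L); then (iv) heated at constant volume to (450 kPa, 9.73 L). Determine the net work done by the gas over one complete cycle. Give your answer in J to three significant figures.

W_net ≈ -1450 J

Constant-volume legs do no work.
W(i) = (450)(4.67 − 9.73) = -2277 J; W(iii) = (163)(9.73 − 4.67) = 824.8 J.
W_net = -2277 + 824.8 = -1452 J (the counter-clockwise enclosed area).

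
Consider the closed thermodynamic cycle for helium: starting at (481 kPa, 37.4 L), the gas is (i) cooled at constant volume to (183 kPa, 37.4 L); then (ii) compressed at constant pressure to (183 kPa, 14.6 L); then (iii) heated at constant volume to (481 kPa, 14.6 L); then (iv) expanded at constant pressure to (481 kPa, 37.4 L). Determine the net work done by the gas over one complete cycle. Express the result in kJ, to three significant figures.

W_net ≈ 6.79 kJ

Constant-volume legs do no work.
W(ii) = (183)(14.6 − 37.4) = -4172 J; W(iv) = (481)(37.4 − 14.6) = 10967 J.
W_net = -4172 + 10967 = 6794 J (the clockwise enclosed area).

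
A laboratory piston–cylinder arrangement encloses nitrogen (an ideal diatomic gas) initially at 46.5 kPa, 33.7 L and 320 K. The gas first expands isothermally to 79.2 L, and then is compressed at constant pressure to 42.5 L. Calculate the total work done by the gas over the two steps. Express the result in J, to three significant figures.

W_total ≈ 613 J

Step 1 (isothermal): W = P₁V₁ ln(V₂/V₁) = (1567) ln(79.2/33.7) = 1339 J.
After step 1: P = 19.79 kPa, V = 79.2 L, T = 320 K.
Step 2 (isobaric): W = PΔV = (19.79 kPa)(42.5 − 79.2 L) = -726.1 J.
W_total = 1339 − 726.1 = 612.9 J.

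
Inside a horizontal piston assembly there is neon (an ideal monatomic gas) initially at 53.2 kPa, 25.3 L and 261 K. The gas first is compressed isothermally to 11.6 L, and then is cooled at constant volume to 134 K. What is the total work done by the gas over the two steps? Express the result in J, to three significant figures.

W_total ≈ -1050 J

Step 1 (isothermal): W = P₁V₁ ln(V₂/V₁) = (1346) ln(11.6/25.3) = -1050 J.
Step 2 (isochoric): W = 0 (constant volume).
W_total = -1050 + 0 = -1050 J.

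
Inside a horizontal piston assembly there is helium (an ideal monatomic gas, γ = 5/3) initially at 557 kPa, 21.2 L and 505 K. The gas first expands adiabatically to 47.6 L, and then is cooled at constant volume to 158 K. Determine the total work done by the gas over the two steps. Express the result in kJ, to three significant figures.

W_total ≈ 7.38 kJ

Step 1 (adiabatic): W = (P₁V₁ − P₂V₂)/(γ−1) = (11808 − 6887)/0.667 = 7383 J.
Step 2 (isochoric): W = 0 (constant volume).
W_total = 7383 + 0 = 7383 J.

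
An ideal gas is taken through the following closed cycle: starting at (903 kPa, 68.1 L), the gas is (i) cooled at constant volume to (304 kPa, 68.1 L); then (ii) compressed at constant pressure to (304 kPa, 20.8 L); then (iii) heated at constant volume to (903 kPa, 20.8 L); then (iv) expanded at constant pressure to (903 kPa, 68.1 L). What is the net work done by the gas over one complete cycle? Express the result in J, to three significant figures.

W_net ≈ 28300 J

Constant-volume legs do no work.
W(ii) = (304)(20.8 − 68.1) = -14379 J; W(iv) = (903)(68.1 − 20.8) = 42712 J.
W_net = -14379 + 42712 = 28333 J (the clockwise enclosed area).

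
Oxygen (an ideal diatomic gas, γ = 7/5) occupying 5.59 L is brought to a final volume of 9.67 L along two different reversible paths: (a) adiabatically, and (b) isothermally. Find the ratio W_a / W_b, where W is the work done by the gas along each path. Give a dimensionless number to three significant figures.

W_a / W_b ≈ 0.898

Path (a) adiabatic: W = P₁V₁(1 − (V₁/V₂)^(γ−1))/(γ−1) → W_a/(P₁V₁) = 0.4921.
Path (b) isothermal: W = P₁V₁ ln(V₂/V₁) → W_b/(P₁V₁) = 0.548.
W_a / W_b = 0.4921 / 0.548 = 0.898.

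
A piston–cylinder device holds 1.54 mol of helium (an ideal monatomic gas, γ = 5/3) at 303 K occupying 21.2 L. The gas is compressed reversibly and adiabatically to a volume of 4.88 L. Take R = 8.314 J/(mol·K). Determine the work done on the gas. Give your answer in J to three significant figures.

Adiabatic: TV^(γ−1) = const with γ = 5/3.
T₂ = T₁ (V₁/V₂)^(γ−1) = 303 × (21.2/4.88)^0.667 = 303 × 2.662 = 806.7 K.
W_by = nCᵥ(T₁ − T₂) = (1.54)(12.47)(303 − 806.7) = -9674 J.
Work on gas = −W_by = 9674 J.

W ≈ 9670 J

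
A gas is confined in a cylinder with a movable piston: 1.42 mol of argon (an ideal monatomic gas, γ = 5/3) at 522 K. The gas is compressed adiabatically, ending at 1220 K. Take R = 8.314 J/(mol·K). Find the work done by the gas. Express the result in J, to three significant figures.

W ≈ -12400 J

Adiabatic ⇒ Q = 0, so W_by = −ΔU = nCᵥ(T₁ − T₂).
Cᵥ = 3R/2 = 12.47 J/(mol·K).
W = (1.42)(12.47)(522 − 1220) = -12361 J.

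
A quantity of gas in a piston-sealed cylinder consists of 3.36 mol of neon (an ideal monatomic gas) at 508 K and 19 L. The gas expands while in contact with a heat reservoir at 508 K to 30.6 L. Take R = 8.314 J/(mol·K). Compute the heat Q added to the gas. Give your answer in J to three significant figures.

Isothermal ⇒ ΔU = 0, so Q = W = nRT ln(V₂/V₁).
Q = (3.36)(8.314)(508) ln(30.6/19) = 14191 × 0.4766 = 6763 J.

Q ≈ 6760 J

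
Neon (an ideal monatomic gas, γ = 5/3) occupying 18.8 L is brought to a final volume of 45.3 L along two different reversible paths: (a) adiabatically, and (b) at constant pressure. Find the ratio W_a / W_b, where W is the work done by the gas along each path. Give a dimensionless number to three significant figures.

W_a / W_b ≈ 0.472

Path (a) adiabatic: W = P₁V₁(1 − (V₁/V₂)^(γ−1))/(γ−1) → W_a/(P₁V₁) = 0.6654.
Path (b) isobaric: W = P₁(V₂ − V₁) → W_b/(P₁V₁) = 1.41.
W_a / W_b = 0.6654 / 1.41 = 0.4721.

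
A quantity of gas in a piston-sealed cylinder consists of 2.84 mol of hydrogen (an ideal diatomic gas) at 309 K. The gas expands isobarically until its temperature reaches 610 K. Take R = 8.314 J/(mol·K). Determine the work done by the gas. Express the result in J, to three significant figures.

W ≈ 7110 J

Isobaric: W = P ΔV = nR ΔT.
W = (2.84)(8.314)(610 − 309) = 7107 J.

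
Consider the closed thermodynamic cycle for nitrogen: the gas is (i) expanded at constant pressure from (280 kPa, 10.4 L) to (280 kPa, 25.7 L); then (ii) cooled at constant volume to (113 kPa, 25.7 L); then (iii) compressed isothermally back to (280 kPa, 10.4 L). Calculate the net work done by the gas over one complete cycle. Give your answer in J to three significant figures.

W_net ≈ 1660 J

Leg (i): W = PΔV = (280)(25.7 − 10.4) = 4284 J.
Leg (ii): W = 0.
Leg (iii): W = PᵢVᵢ ln(V_f/Vᵢ) = (2904) ln(10.4/25.7) = -2627 J.
W_net = 4284 − 2627 = 1657 J.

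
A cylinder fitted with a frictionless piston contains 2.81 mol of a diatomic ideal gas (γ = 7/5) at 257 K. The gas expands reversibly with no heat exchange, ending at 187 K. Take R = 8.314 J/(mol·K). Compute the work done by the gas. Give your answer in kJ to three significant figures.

W ≈ 4.09 kJ

Adiabatic ⇒ Q = 0, so W_by = −ΔU = nCᵥ(T₁ − T₂).
Cᵥ = 5R/2 = 20.79 J/(mol·K).
W = (2.81)(20.79)(257 − 187) = 4088 J.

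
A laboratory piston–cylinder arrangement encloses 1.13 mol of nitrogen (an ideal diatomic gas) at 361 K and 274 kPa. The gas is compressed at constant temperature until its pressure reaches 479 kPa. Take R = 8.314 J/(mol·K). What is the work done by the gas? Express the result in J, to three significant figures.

Isothermal process: W = nRT ln(V₂/V₁) = nRT ln(P₁/P₂).
W = (1.13)(8.314)(361) × ln(274/479)
  = 3392 × ln(0.572) = 3392 × -0.5586
W_by_gas = -1894 J.

W ≈ -1890 J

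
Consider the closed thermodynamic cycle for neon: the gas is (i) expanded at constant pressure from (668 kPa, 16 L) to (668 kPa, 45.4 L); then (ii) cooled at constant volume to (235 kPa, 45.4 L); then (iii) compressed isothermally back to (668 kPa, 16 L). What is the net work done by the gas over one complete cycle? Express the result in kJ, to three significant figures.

W_net ≈ 8.51 kJ

Leg (i): W = PΔV = (668)(45.4 − 16) = 19639 J.
Leg (ii): W = 0.
Leg (iii): W = PᵢVᵢ ln(V_f/Vᵢ) = (10669) ln(16/45.4) = -11127 J.
W_net = 19639 − 11127 = 8512 J.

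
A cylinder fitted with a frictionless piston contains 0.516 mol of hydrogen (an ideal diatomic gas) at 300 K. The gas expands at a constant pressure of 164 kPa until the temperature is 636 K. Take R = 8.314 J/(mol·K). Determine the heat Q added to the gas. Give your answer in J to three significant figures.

Isobaric: W = nRΔT = (0.516)(8.314)(336) = 1441 J.
ΔU = nCᵥΔT with Cᵥ = 5R/2: ΔU = (0.516)(20.79)(336) = 3604 J.
Q = ΔU + W = 3604 + 1441 = 5045 J.

Q ≈ 5050 J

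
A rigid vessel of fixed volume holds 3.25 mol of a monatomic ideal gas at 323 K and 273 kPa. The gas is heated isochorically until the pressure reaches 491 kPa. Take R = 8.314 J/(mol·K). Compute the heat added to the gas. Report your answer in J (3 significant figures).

Constant volume ⇒ W = 0, so Q = ΔU = nCᵥΔT with Cᵥ = 3R/2 = 12.47 J/(mol·K).
At constant V, T₂/T₁ = P₂/P₁ ⇒ ΔT = T₁(P₂/P₁ − 1) = 323·(491/273 − 1) = 257.9 K.
ΔU = (3.25)(12.47)(257.9) = 10454 J.

Q ≈ 10500 J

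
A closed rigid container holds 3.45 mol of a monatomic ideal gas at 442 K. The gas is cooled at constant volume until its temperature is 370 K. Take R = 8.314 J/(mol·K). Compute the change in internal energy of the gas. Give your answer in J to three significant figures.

ΔU ≈ -3100 J

Constant volume ⇒ W = 0, so Q = ΔU = nCᵥΔT with Cᵥ = 3R/2 = 12.47 J/(mol·K).
ΔU = (3.45)(12.47)(370 − 442) = -3098 J.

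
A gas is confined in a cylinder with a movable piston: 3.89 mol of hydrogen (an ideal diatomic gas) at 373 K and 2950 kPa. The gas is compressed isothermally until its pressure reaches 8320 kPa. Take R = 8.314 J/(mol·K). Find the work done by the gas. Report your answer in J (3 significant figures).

Isothermal process: W = nRT ln(V₂/V₁) = nRT ln(P₁/P₂).
W = (3.89)(8.314)(373) × ln(2950/8320)
  = 12063 × ln(0.3546) = 12063 × -1.037
W_by_gas = -12508 J.

W ≈ -12500 J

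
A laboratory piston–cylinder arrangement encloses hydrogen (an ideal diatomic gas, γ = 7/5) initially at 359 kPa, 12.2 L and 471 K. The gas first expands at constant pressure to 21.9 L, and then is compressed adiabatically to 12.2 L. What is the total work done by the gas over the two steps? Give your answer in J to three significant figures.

Step 1 (isobaric): W = PΔV = (359 kPa)(21.9 − 12.2 L) = 3482 J.
After step 1: P = 359 kPa, V = 21.9 L, T = 845.5 K.
Step 2 (adiabatic): W = (P₁V₁ − P₂V₂)/(γ−1) = (7862 − 9935)/0.4 = -5183 J.
W_total = 3482 − 5183 = -1700 J.

W_total ≈ -1700 J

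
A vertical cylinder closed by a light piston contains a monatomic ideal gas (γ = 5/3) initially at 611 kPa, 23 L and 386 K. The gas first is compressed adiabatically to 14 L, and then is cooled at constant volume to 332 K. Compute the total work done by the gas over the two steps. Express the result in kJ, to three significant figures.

W_total ≈ -8.27 kJ

Step 1 (adiabatic): W = (P₁V₁ − P₂V₂)/(γ−1) = (14053 − 19566)/0.667 = -8270 J.
Step 2 (isochoric): W = 0 (constant volume).
W_total = -8270 + 0 = -8270 J.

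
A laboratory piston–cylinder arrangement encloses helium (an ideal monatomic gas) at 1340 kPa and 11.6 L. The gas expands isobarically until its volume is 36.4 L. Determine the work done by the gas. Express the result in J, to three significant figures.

W ≈ 33200 J

Isobaric: W = P ΔV.
W = (1340 kPa)(36.4 − 11.6 L) = (1340)(24.8) = 33232 J.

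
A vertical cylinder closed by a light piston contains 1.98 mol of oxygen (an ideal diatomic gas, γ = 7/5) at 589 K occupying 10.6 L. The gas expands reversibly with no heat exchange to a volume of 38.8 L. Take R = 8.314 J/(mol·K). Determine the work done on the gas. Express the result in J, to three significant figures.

W ≈ -9810 J

Adiabatic: TV^(γ−1) = const with γ = 7/5.
T₂ = T₁ (V₁/V₂)^(γ−1) = 589 × (10.6/38.8)^0.4 = 589 × 0.5951 = 350.5 K.
W_by = nCᵥ(T₁ − T₂) = (1.98)(20.79)(589 − 350.5) = 9815 J.
Work on gas = −W_by = -9815 J.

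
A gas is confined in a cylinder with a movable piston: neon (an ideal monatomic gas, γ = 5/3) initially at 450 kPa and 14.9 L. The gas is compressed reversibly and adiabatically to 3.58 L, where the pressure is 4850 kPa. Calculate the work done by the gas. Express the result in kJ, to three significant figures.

Adiabatic: W = (P₁V₁ − P₂V₂)/(γ − 1) with γ = 5/3.
P₁V₁ = 6705 J, P₂V₂ = 17363 J.
W = (6705 − 17363) / 0.6667 = -15987 J.

W ≈ -16.0 kJ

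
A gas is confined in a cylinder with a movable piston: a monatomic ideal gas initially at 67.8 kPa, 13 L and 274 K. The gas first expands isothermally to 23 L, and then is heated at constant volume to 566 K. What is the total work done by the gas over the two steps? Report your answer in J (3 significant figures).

W_total ≈ 503 J

Step 1 (isothermal): W = P₁V₁ ln(V₂/V₁) = (881.4) ln(23/13) = 502.9 J.
Step 2 (isochoric): W = 0 (constant volume).
W_total = 502.9 + 0 = 502.9 J.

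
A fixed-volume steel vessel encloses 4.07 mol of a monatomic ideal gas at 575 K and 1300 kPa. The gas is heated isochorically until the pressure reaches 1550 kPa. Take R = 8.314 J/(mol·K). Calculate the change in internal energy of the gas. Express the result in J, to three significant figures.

Constant volume ⇒ W = 0, so Q = ΔU = nCᵥΔT with Cᵥ = 3R/2 = 12.47 J/(mol·K).
At constant V, T₂/T₁ = P₂/P₁ ⇒ ΔT = T₁(P₂/P₁ − 1) = 575·(1550/1300 − 1) = 110.6 K.
ΔU = (4.07)(12.47)(110.6) = 5613 J.

ΔU ≈ 5610 J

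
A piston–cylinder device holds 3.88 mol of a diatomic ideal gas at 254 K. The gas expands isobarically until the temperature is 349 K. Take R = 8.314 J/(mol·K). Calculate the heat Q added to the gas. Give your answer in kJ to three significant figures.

Q ≈ 10.7 kJ

Isobaric: W = nRΔT = (3.88)(8.314)(95) = 3065 J.
ΔU = nCᵥΔT with Cᵥ = 5R/2: ΔU = (3.88)(20.79)(95) = 7661 J.
Q = ΔU + W = 7661 + 3065 = 10726 J.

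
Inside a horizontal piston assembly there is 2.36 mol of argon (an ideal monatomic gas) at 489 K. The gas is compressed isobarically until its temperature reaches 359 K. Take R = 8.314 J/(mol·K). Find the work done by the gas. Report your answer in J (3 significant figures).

W ≈ -2550 J

Isobaric: W = P ΔV = nR ΔT.
W = (2.36)(8.314)(359 − 489) = -2551 J.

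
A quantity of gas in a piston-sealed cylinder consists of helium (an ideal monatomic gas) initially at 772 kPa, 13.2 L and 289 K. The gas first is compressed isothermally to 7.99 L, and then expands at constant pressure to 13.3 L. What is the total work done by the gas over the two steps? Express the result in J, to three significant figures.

W_total ≈ 1660 J

Step 1 (isothermal): W = P₁V₁ ln(V₂/V₁) = (10190) ln(7.99/13.2) = -5116 J.
After step 1: P = 1275 kPa, V = 7.99 L, T = 289 K.
Step 2 (isobaric): W = PΔV = (1275 kPa)(13.3 − 7.99 L) = 6772 J.
W_total = -5116 + 6772 = 1656 J.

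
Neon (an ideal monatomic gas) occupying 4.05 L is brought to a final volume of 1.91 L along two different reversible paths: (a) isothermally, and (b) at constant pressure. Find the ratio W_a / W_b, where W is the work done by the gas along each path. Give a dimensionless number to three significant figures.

Path (a) isothermal: W = P₁V₁ ln(V₂/V₁) → W_a/(P₁V₁) = -0.7516.
Path (b) isobaric: W = P₁(V₂ − V₁) → W_b/(P₁V₁) = -0.5284.
W_a / W_b = -0.7516 / -0.5284 = 1.422.

W_a / W_b ≈ 1.42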